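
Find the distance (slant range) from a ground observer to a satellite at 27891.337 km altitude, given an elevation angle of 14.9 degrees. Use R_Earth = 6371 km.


h = 27891.337 km, el = 14.9 deg
d = -R_E*sin(el) + sqrt((R_E*sin(el))^2 + 2*R_E*h + h^2)
d = -6371.0000*sin(0.2600541) + sqrt((6371.0000*0.2571328)^2 + 2*6371.0000*27891.337 + 27891.337^2)
d = 32066.4324 km

32066.4324 km


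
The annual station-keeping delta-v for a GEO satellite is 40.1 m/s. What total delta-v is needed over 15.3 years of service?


dV = rate * years = 40.1 * 15.3
dV = 613.5300 m/s

613.5300 m/s


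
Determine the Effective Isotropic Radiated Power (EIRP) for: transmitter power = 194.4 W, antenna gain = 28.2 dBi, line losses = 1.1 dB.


Pt = 194.4 W = 22.8870 dBW
EIRP = Pt_dBW + Gt - losses = 22.8870 + 28.2 - 1.1 = 49.9870 dBW

49.9870 dBW


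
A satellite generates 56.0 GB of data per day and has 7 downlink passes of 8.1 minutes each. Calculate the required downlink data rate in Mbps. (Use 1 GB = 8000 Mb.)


total contact time = 7 * 8.1 * 60 = 3402.0000 s
data = 56.0 GB = 448000.0000 Mb
rate = 448000.0000 / 3402.0000 = 131.6872 Mbps

131.6872 Mbps


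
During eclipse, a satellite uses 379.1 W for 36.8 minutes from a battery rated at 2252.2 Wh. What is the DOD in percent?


E_used = P * t / 60 = 379.1 * 36.8 / 60 = 232.5147 Wh
DOD = E_used / E_total * 100 = 232.5147 / 2252.2 * 100
DOD = 10.3239 %

10.3239 %


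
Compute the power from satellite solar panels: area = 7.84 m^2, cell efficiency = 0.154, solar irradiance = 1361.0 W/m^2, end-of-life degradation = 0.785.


P = area * eta * S * degradation
P = 7.84 * 0.154 * 1361.0 * 0.785
P = 1289.9253 W

1289.9253 W


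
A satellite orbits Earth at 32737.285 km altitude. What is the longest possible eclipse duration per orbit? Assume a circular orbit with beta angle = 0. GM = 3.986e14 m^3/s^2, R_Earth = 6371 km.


r = 39108.2850 km
T = 1282.8123 min
Eclipse fraction = arcsin(R_E/r)/pi = arcsin(6371.0000/39108.2850)/pi
= arcsin(0.1629067)/pi = 0.05208694
Eclipse duration = 0.05208694 * 1282.8123 = 66.8178 min

66.8178 minutes


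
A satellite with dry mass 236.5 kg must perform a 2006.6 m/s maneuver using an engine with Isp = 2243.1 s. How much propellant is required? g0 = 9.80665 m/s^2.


ve = Isp * g0 = 2243.1 * 9.80665 = 21997.296615 m/s
mass ratio = exp(dv/ve) = exp(2006.6/21997.296615) = 1.09551032
m_prop = m_dry * (mr - 1) = 236.5 * (1.09551032 - 1)
m_prop = 22.5882 kg

22.5882 kg


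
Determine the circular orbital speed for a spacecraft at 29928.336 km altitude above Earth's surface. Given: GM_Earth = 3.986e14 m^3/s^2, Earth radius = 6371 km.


r = R_E + alt = 6371.0 + 29928.336 = 36299.3360 km = 3.6299336e+07 m
v = sqrt(mu/r) = sqrt(3.986e14 / 3.6299336e+07) = 3313.7467 m/s = 3.3137 km/s

3.3137 km/s


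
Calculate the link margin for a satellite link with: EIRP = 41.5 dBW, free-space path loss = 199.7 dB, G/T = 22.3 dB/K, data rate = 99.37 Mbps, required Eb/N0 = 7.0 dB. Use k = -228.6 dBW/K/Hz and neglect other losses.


C/N0 = EIRP - FSPL + G/T - k = 41.5 - 199.7 + 22.3 - (-228.6)
C/N0 = 92.7000 dB-Hz
R_b = 99.37 Mbps = 9.937e+07 bps -> 10*log10(R_b) = 79.9726 dB-Hz
Eb/N0 = C/N0 - 10*log10(R_b) = 92.7000 - 79.9726 = 12.7274 dB
Margin = Eb/N0 - Eb/N0_req = 12.7274 - 7.0 = 5.7274 dB (link closes)

5.7274 dB


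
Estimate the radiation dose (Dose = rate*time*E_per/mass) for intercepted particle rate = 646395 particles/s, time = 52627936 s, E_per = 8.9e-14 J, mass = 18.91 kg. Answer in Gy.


Total energy deposited = rate * time * E_per
  = 646395 * 52627936 * 8.9e-14 = 3.0276 J
Dose = E_total / mass = 3.0276 / 18.91
Dose = 0.1601079 Gy

0.1601 Gy


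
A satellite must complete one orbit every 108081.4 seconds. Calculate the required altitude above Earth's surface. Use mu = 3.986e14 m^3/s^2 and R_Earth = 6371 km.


T = 108081.4 s
r = (mu*T^2/(4*pi^2))^(1/3) = (3.986e14 * 108081.4^2 / (4*pi^2))^(1/3)
r = 4.9041058e+07 m = 49041.0575 km
alt = r - R_E = 49041.0575 - 6371 = 42670.0575 km

42670.0575 km


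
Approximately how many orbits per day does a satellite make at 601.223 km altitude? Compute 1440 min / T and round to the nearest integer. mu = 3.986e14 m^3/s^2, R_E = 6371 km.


r = 6.972223e+06 m
T = 2*pi*sqrt(r^3/mu) = 5793.8617 s = 96.5644 min
revs/day = 1440 / 96.5644 = 14.9123
Rounded: 15 revolutions per day

15 revolutions per day


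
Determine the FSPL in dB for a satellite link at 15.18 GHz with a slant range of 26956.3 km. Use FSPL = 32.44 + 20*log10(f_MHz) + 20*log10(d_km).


f = 15.18 GHz = 15180.0000 MHz
d = 26956.3 km
FSPL = 32.44 + 20*log10(15180.0000) + 20*log10(26956.3)
FSPL = 32.44 + 83.6254 + 88.6132
FSPL = 204.6786 dB

204.6786 dB


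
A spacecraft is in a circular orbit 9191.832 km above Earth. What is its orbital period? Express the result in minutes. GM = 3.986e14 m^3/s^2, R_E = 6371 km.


r = 15562.8320 km = 1.5562832e+07 m
T = 2*pi*sqrt(r^3/mu) = 2*pi*sqrt(3.769345e+21 / 3.986e14)
T = 19321.6480 s = 322.0275 min

322.0275 minutes


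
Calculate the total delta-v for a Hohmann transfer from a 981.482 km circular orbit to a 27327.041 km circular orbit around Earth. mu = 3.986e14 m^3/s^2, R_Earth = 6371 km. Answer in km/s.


r1 = 7352.4820 km = 7.352482e+06 m
r2 = 33698.0410 km = 3.3698041e+07 m
dv1 = sqrt(mu/r1)*(sqrt(2*r2/(r1+r2)) - 1) = 2071.3523 m/s
dv2 = sqrt(mu/r2)*(1 - sqrt(2*r1/(r1+r2))) = 1380.8269 m/s
total dv = |dv1| + |dv2| = 2071.3523 + 1380.8269 = 3452.1792 m/s = 3.4522 km/s

3.4522 km/s


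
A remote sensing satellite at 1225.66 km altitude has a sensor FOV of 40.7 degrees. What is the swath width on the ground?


FOV = 40.7 deg = 0.710349 rad
swath = 2 * alt * tan(FOV/2) = 2 * 1225.66 * tan(0.3551745)
swath = 2 * 1225.66 * 0.3709036
swath = 909.2035 km

909.2035 km


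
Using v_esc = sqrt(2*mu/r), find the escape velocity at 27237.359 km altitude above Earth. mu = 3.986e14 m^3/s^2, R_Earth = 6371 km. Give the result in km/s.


r = 6371.0 + 27237.359 = 33608.3590 km = 3.3608359e+07 m
v_esc = sqrt(2*mu/r) = sqrt(2*3.986e14 / 3.3608359e+07)
v_esc = 4870.3480 m/s = 4.8703 km/s

4.8703 km/s


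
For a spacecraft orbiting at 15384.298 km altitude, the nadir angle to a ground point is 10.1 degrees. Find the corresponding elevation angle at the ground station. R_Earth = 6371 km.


r = R_E + alt = 21755.2980 km
Law of sines in the satellite / Earth-center / ground-point triangle:
  sin(nadir)/R_E = sin(90 + el)/r  =>  cos(el) = (r/R_E)*sin(nadir)
cos(el) = (21755.2980 / 6371.0000) * sin(10.1 deg) = 0.5988315
el = arccos(0.5988315) = 53.2137 deg
(Earth-central angle = 90 - nadir - el = 26.6863 deg)

53.2137 degrees


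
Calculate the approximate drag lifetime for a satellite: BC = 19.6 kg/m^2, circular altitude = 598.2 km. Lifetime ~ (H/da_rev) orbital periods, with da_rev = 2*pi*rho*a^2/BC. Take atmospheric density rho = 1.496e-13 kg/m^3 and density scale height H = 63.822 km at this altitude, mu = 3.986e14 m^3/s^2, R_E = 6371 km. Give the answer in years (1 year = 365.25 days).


a = R_E + alt = 6969.2000 km = 6.9692e+06 m
da_rev = 2*pi*rho*a^2/BC = 2*pi*1.496e-13*(6.9692e+06)^2/19.6 = 2.329278 m per revolution
N = H/da_rev = 63822.0000 m / 2.329278 m = 27399.9117 revolutions
P = 2*pi*sqrt(a^3/mu) = 5790.0940 s
lifetime = N*P = 27399.9117 * 5790.0940 = 1.5864806e+08 s = 1836.2044 days
years = 1836.2044 / 365.25 = 5.0273 years

5.0273 years


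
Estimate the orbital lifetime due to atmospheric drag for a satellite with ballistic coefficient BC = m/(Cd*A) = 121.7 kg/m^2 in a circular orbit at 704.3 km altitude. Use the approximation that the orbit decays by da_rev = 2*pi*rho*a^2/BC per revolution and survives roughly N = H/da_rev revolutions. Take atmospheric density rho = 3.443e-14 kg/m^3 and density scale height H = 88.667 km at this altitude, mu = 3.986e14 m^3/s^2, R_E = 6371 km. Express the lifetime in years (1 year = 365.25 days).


a = R_E + alt = 7075.3000 km = 7.0753e+06 m
da_rev = 2*pi*rho*a^2/BC = 2*pi*3.443e-14*(7.0753e+06)^2/121.7 = 0.0889848415 m per revolution
N = H/da_rev = 88667.0000 m / 0.0889848415 m = 996428.1392 revolutions
P = 2*pi*sqrt(a^3/mu) = 5922.8197 s
lifetime = N*P = 996428.1392 * 5922.8197 = 5.9016642e+09 s = 68306.2984 days
years = 68306.2984 / 365.25 = 187.0125 years

187.0125 years


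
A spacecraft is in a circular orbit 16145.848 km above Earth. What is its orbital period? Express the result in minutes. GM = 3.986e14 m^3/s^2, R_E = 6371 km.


r = 22516.8480 km = 2.2516848e+07 m
T = 2*pi*sqrt(r^3/mu) = 2*pi*sqrt(1.1416232e+22 / 3.986e14)
T = 33625.7992 s = 560.4300 min

560.4300 minutes


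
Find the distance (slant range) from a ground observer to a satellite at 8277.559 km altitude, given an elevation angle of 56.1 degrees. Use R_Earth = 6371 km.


h = 8277.559 km, el = 56.1 deg
d = -R_E*sin(el) + sqrt((R_E*sin(el))^2 + 2*R_E*h + h^2)
d = -6371.0000*sin(0.9791297) + sqrt((6371.0000*0.8300123)^2 + 2*6371.0000*8277.559 + 8277.559^2)
d = 8923.0322 km

8923.0322 km


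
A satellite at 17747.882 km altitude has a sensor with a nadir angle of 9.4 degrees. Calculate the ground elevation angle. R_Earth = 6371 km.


r = R_E + alt = 24118.8820 km
Law of sines in the satellite / Earth-center / ground-point triangle:
  sin(nadir)/R_E = sin(90 + el)/r  =>  cos(el) = (r/R_E)*sin(nadir)
cos(el) = (24118.8820 / 6371.0000) * sin(9.4 deg) = 0.6183079
el = arccos(0.6183079) = 51.8073 deg
(Earth-central angle = 90 - nadir - el = 28.7927 deg)

51.8073 degrees


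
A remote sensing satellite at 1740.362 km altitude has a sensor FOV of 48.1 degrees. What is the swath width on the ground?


FOV = 48.1 deg = 0.8395034 rad
swath = 2 * alt * tan(FOV/2) = 2 * 1740.362 * tan(0.4197517)
swath = 2 * 1740.362 * 0.4462747
swath = 1553.3592 km

1553.3592 km


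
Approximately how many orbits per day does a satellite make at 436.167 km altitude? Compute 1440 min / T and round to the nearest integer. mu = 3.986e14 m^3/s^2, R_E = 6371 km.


r = 6.807167e+06 m
T = 2*pi*sqrt(r^3/mu) = 5589.3439 s = 93.1557 min
revs/day = 1440 / 93.1557 = 15.4580
Rounded: 15 revolutions per day

15 revolutions per day


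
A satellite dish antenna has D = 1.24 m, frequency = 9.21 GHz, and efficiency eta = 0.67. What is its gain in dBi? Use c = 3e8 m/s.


lambda = c/f = 3e8 / 9.21e+09 = 0.03257329 m
G = eta*(pi*D/lambda)^2 = 0.67*(pi*1.24/0.03257329)^2
G = 9582.8495 (linear)
G = 10*log10(9582.8495) = 39.8149 dBi

39.8149 dBi


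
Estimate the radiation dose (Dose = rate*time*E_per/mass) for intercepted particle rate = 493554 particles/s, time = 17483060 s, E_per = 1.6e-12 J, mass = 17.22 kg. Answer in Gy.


Total energy deposited = rate * time * E_per
  = 493554 * 17483060 * 1.6e-12 = 13.8061 J
Dose = E_total / mass = 13.8061 / 17.22
Dose = 0.80175 Gy

0.8017 Gy


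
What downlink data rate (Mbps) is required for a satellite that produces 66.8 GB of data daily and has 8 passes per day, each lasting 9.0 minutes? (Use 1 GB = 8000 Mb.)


total contact time = 8 * 9.0 * 60 = 4320.0000 s
data = 66.8 GB = 534400.0000 Mb
rate = 534400.0000 / 4320.0000 = 123.7037 Mbps

123.7037 Mbps


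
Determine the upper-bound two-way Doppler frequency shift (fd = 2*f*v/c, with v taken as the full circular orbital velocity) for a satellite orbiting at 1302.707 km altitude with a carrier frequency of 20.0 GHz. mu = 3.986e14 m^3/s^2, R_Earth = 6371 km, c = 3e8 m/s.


r = 7.673707e+06 m
v = sqrt(mu/r) = 7207.1912 m/s (worst-case radial velocity)
f = 20.0 GHz = 2.0e+10 Hz
fd = 2*f*v/c = 2*2.0e+10*7207.1912/3.0e+08
fd = 960958.8203 Hz

960958.8203 Hz


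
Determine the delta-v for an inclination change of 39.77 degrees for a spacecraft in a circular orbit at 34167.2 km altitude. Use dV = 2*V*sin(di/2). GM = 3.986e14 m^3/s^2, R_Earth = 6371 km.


r = 40538.2000 km = 4.05382e+07 m
V = sqrt(mu/r) = 3135.7138 m/s
di = 39.77 deg = 0.6941174 rad
dV = 2*V*sin(di/2) = 2*3135.7138*sin(0.3470587)
dV = 2133.1218 m/s = 2.1331 km/s

2.1331 km/s


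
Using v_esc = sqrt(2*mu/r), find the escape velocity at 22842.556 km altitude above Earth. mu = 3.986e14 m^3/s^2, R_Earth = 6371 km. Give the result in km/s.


r = 6371.0 + 22842.556 = 29213.5560 km = 2.9213556e+07 m
v_esc = sqrt(2*mu/r) = sqrt(2*3.986e14 / 2.9213556e+07)
v_esc = 5223.8588 m/s = 5.2239 km/s

5.2239 km/s


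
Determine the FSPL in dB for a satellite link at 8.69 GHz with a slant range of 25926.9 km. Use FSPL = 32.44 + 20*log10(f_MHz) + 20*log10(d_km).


f = 8.69 GHz = 8690.0000 MHz
d = 25926.9 km
FSPL = 32.44 + 20*log10(8690.0000) + 20*log10(25926.9)
FSPL = 32.44 + 78.7804 + 88.2750
FSPL = 199.4954 dB

199.4954 dB


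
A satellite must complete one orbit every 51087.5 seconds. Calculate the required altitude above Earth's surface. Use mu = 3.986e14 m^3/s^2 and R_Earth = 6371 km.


T = 51087.5 s
r = (mu*T^2/(4*pi^2))^(1/3) = (3.986e14 * 51087.5^2 / (4*pi^2))^(1/3)
r = 2.97579e+07 m = 29757.9004 km
alt = r - R_E = 29757.9004 - 6371 = 23386.9004 km

23386.9004 km


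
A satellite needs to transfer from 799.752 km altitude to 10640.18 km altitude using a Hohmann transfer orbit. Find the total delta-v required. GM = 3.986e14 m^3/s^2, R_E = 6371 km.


r1 = 7170.7520 km = 7.170752e+06 m
r2 = 17011.1800 km = 1.701118e+07 m
dv1 = sqrt(mu/r1)*(sqrt(2*r2/(r1+r2)) - 1) = 1387.8128 m/s
dv2 = sqrt(mu/r2)*(1 - sqrt(2*r1/(r1+r2))) = 1112.8191 m/s
total dv = |dv1| + |dv2| = 1387.8128 + 1112.8191 = 2500.6319 m/s = 2.5006 km/s

2.5006 km/s


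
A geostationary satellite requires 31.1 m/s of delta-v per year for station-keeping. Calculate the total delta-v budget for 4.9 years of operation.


dV = rate * years = 31.1 * 4.9
dV = 152.3900 m/s

152.3900 m/s


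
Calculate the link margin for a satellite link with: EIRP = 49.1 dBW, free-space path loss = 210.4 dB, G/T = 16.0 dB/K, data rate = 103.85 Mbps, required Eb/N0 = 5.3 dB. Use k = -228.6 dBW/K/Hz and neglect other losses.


C/N0 = EIRP - FSPL + G/T - k = 49.1 - 210.4 + 16.0 - (-228.6)
C/N0 = 83.3000 dB-Hz
R_b = 103.85 Mbps = 1.0385e+08 bps -> 10*log10(R_b) = 80.1641 dB-Hz
Eb/N0 = C/N0 - 10*log10(R_b) = 83.3000 - 80.1641 = 3.1359 dB
Margin = Eb/N0 - Eb/N0_req = 3.1359 - 5.3 = -2.1641 dB (negative margin: link does not close)

-2.1641 dB


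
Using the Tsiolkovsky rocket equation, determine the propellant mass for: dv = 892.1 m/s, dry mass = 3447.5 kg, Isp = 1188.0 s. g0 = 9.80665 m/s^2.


ve = Isp * g0 = 1188.0 * 9.80665 = 11650.300200 m/s
mass ratio = exp(dv/ve) = exp(892.1/11650.300200) = 1.07958114
m_prop = m_dry * (mr - 1) = 3447.5 * (1.07958114 - 1)
m_prop = 274.3560 kg

274.3560 kg


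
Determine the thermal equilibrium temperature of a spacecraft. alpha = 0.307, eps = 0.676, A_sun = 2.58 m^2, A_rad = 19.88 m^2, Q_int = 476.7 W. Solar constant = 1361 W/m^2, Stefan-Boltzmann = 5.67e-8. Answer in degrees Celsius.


Numerator = alpha*S*A_sun + Q_int = 0.307*1361*2.58 + 476.7 = 1554.6937 W
Denominator = eps*sigma*A_rad = 0.676*5.67e-8*19.88 = 7.619845e-07 W/K^4
T^4 = 2.0403219e+09 K^4
T = 212.5322 K = -60.6178 C

-60.6178 degrees Celsius


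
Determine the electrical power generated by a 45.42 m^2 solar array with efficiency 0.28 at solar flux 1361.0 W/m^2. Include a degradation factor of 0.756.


P = area * eta * S * degradation
P = 45.42 * 0.28 * 1361.0 * 0.756
P = 13085.3421 W

13085.3421 W


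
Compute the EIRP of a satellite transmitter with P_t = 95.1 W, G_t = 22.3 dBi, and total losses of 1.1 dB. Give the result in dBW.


Pt = 95.1 W = 19.7818 dBW
EIRP = Pt_dBW + Gt - losses = 19.7818 + 22.3 - 1.1 = 40.9818 dBW

40.9818 dBW


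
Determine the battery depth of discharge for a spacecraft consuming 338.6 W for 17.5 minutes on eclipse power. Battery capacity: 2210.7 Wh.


E_used = P * t / 60 = 338.6 * 17.5 / 60 = 98.7583 Wh
DOD = E_used / E_total * 100 = 98.7583 / 2210.7 * 100
DOD = 4.4673 %

4.4673 %


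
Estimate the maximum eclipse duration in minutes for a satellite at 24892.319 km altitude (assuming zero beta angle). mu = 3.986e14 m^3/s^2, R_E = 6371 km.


r = 31263.3190 km
T = 916.8802 min
Eclipse fraction = arcsin(R_E/r)/pi = arcsin(6371.0000/31263.3190)/pi
= arcsin(0.2037851)/pi = 0.0653244
Eclipse duration = 0.0653244 * 916.8802 = 59.8946 min

59.8946 minutes


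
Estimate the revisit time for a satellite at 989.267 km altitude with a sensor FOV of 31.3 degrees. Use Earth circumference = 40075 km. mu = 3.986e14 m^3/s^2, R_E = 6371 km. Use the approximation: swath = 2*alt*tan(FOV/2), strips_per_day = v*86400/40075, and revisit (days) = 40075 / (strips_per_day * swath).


swath = 2*989.267*tan(0.273144) = 554.2783 km
v = sqrt(mu/r) = 7359.0518 m/s = 7.3591 km/s
strips/day = v*86400/40075 = 7.3591*86400/40075 = 15.8658
coverage/day = strips * swath = 15.8658 * 554.2783 = 8794.0701 km
revisit = 40075 / 8794.0701 = 4.5570 days

4.5570 days


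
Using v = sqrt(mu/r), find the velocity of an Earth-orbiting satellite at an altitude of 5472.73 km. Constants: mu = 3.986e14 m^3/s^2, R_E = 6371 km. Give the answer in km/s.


r = R_E + alt = 6371.0 + 5472.73 = 11843.7300 km = 1.184373e+07 m
v = sqrt(mu/r) = sqrt(3.986e14 / 1.184373e+07) = 5801.2876 m/s = 5.8013 km/s

5.8013 km/s


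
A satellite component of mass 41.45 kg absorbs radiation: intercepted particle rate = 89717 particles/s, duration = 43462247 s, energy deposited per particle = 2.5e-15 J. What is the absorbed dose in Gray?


Total energy deposited = rate * time * E_per
  = 89717 * 43462247 * 2.5e-15 = 0.009748256 J
Dose = E_total / mass = 0.009748256 / 41.45
Dose = 2.3518109e-04 Gy

2.3518e-04 Gy


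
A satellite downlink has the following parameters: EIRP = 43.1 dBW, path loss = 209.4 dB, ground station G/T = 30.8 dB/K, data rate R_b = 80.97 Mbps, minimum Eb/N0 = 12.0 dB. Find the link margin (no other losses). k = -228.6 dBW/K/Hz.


C/N0 = EIRP - FSPL + G/T - k = 43.1 - 209.4 + 30.8 - (-228.6)
C/N0 = 93.1000 dB-Hz
R_b = 80.97 Mbps = 8.097e+07 bps -> 10*log10(R_b) = 79.0832 dB-Hz
Eb/N0 = C/N0 - 10*log10(R_b) = 93.1000 - 79.0832 = 14.0168 dB
Margin = Eb/N0 - Eb/N0_req = 14.0168 - 12.0 = 2.0168 dB (link closes)

2.0168 dB


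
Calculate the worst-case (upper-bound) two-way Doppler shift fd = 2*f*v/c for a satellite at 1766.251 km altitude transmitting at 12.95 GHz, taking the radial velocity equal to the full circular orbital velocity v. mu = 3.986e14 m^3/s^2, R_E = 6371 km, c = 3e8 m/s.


r = 8.137251e+06 m
v = sqrt(mu/r) = 6998.9000 m/s (worst-case radial velocity)
f = 12.95 GHz = 1.295e+10 Hz
fd = 2*f*v/c = 2*1.295e+10*6998.9000/3.0e+08
fd = 604238.3703 Hz

604238.3703 Hz


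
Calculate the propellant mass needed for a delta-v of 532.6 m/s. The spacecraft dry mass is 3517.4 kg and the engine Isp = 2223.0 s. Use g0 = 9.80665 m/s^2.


ve = Isp * g0 = 2223.0 * 9.80665 = 21800.182950 m/s
mass ratio = exp(dv/ve) = exp(532.6/21800.182950) = 1.02473187
m_prop = m_dry * (mr - 1) = 3517.4 * (1.02473187 - 1)
m_prop = 86.9919 kg

86.9919 kg


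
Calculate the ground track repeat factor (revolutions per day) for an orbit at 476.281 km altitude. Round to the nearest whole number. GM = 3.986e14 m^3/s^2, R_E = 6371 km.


r = 6.847281e+06 m
T = 2*pi*sqrt(r^3/mu) = 5638.8228 s = 93.9804 min
revs/day = 1440 / 93.9804 = 15.3223
Rounded: 15 revolutions per day

15 revolutions per day


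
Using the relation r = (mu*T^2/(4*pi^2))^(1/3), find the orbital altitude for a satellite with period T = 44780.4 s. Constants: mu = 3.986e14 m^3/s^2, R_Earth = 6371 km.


T = 44780.4 s
r = (mu*T^2/(4*pi^2))^(1/3) = (3.986e14 * 44780.4^2 / (4*pi^2))^(1/3)
r = 2.7255312e+07 m = 27255.3124 km
alt = r - R_E = 27255.3124 - 6371 = 20884.3124 km

20884.3124 km


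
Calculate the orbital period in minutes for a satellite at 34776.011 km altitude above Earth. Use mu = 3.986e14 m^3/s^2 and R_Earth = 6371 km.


r = 41147.0110 km = 4.1147011e+07 m
T = 2*pi*sqrt(r^3/mu) = 2*pi*sqrt(6.9665038e+22 / 3.986e14)
T = 83065.1130 s = 1384.4185 min

1384.4185 minutes


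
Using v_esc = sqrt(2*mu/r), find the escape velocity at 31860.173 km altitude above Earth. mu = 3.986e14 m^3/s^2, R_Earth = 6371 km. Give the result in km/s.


r = 6371.0 + 31860.173 = 38231.1730 km = 3.8231173e+07 m
v_esc = sqrt(2*mu/r) = sqrt(2*3.986e14 / 3.8231173e+07)
v_esc = 4566.4093 m/s = 4.5664 km/s

4.5664 km/s


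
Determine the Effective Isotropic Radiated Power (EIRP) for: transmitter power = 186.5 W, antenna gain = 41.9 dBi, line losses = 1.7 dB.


Pt = 186.5 W = 22.7068 dBW
EIRP = Pt_dBW + Gt - losses = 22.7068 + 41.9 - 1.7 = 62.9068 dBW

62.9068 dBW


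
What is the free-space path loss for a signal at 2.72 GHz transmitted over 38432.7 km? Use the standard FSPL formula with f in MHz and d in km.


f = 2.72 GHz = 2720.0000 MHz
d = 38432.7 km
FSPL = 32.44 + 20*log10(2720.0000) + 20*log10(38432.7)
FSPL = 32.44 + 68.6914 + 91.6940
FSPL = 192.8254 dB

192.8254 dB


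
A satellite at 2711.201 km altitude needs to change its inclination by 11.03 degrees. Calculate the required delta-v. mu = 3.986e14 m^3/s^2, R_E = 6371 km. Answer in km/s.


r = 9082.2010 km = 9.082201e+06 m
V = sqrt(mu/r) = 6624.8049 m/s
di = 11.03 deg = 0.1925098 rad
dV = 2*V*sin(di/2) = 2*6624.8049*sin(0.09625491)
dV = 1273.3715 m/s = 1.2734 km/s

1.2734 km/s


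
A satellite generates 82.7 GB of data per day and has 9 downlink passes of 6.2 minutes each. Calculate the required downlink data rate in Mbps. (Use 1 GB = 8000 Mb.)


total contact time = 9 * 6.2 * 60 = 3348.0000 s
data = 82.7 GB = 661600.0000 Mb
rate = 661600.0000 / 3348.0000 = 197.6105 Mbps

197.6105 Mbps


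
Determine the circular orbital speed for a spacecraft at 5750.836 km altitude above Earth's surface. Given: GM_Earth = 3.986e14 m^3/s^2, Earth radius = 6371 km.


r = R_E + alt = 6371.0 + 5750.836 = 12121.8360 km = 1.2121836e+07 m
v = sqrt(mu/r) = sqrt(3.986e14 / 1.2121836e+07) = 5734.3533 m/s = 5.7344 km/s

5.7344 km/s


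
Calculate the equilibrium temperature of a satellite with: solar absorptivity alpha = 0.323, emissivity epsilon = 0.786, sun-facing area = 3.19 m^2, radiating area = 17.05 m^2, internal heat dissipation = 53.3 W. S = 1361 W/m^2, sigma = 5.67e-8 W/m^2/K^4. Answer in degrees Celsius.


Numerator = alpha*S*A_sun + Q_int = 0.323*1361*3.19 + 53.3 = 1455.6336 W
Denominator = eps*sigma*A_rad = 0.786*5.67e-8*17.05 = 7.5985371e-07 W/K^4
T^4 = 1.9156761e+09 K^4
T = 209.2091 K = -63.9409 C

-63.9409 degrees Celsius


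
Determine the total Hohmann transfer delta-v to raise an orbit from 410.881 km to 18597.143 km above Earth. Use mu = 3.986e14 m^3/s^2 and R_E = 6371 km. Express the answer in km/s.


r1 = 6781.8810 km = 6.781881e+06 m
r2 = 24968.1430 km = 2.4968143e+07 m
dv1 = sqrt(mu/r1)*(sqrt(2*r2/(r1+r2)) - 1) = 1948.1285 m/s
dv2 = sqrt(mu/r2)*(1 - sqrt(2*r1/(r1+r2))) = 1384.0191 m/s
total dv = |dv1| + |dv2| = 1948.1285 + 1384.0191 = 3332.1475 m/s = 3.3321 km/s

3.3321 km/s


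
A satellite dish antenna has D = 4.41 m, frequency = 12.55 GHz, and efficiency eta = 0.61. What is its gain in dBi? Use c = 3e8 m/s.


lambda = c/f = 3e8 / 1.255e+10 = 0.02390438 m
G = eta*(pi*D/lambda)^2 = 0.61*(pi*4.41/0.02390438)^2
G = 204904.5969 (linear)
G = 10*log10(204904.5969) = 53.1155 dBi

53.1155 dBi


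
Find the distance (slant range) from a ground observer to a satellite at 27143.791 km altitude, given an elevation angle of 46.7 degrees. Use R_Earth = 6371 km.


h = 27143.791 km, el = 46.7 deg
d = -R_E*sin(el) + sqrt((R_E*sin(el))^2 + 2*R_E*h + h^2)
d = -6371.0000*sin(0.8150688) + sqrt((6371.0000*0.7277728)^2 + 2*6371.0000*27143.791 + 27143.791^2)
d = 28592.1125 km

28592.1125 km


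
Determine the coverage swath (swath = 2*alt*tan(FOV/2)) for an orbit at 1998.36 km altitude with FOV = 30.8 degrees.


FOV = 30.8 deg = 0.5375614 rad
swath = 2 * alt * tan(FOV/2) = 2 * 1998.36 * tan(0.2687807)
swath = 2 * 1998.36 * 0.2754459
swath = 1100.8801 km

1100.8801 km


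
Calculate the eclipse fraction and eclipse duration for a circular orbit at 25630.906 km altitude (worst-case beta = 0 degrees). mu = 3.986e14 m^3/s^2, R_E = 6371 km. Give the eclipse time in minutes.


r = 32001.9060 km
T = 949.5629 min
Eclipse fraction = arcsin(R_E/r)/pi = arcsin(6371.0000/32001.9060)/pi
= arcsin(0.1990819)/pi = 0.06379598
Eclipse duration = 0.06379598 * 949.5629 = 60.5783 min

60.5783 minutes


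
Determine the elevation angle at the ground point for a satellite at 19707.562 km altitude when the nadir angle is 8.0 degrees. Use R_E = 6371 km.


r = R_E + alt = 26078.5620 km
Law of sines in the satellite / Earth-center / ground-point triangle:
  sin(nadir)/R_E = sin(90 + el)/r  =>  cos(el) = (r/R_E)*sin(nadir)
cos(el) = (26078.5620 / 6371.0000) * sin(8.0 deg) = 0.5696805
el = arccos(0.5696805) = 55.2721 deg
(Earth-central angle = 90 - nadir - el = 26.7279 deg)

55.2721 degrees


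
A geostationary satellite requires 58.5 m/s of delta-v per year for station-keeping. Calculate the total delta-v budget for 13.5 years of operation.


dV = rate * years = 58.5 * 13.5
dV = 789.7500 m/s

789.7500 m/s


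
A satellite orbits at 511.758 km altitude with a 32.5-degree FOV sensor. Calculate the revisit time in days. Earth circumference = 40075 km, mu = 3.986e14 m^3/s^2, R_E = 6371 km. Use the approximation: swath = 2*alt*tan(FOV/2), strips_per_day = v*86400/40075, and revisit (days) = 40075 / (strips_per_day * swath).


swath = 2*511.758*tan(0.283616) = 298.3277 km
v = sqrt(mu/r) = 7610.0480 m/s = 7.6100 km/s
strips/day = v*86400/40075 = 7.6100*86400/40075 = 16.4069
coverage/day = strips * swath = 16.4069 * 298.3277 = 4894.6450 km
revisit = 40075 / 4894.6450 = 8.1875 days

8.1875 days


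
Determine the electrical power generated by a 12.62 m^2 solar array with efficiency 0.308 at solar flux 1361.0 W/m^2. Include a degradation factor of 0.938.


P = area * eta * S * degradation
P = 12.62 * 0.308 * 1361.0 * 0.938
P = 4962.1631 W

4962.1631 W


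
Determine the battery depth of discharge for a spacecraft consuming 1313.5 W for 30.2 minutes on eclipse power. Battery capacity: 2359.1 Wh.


E_used = P * t / 60 = 1313.5 * 30.2 / 60 = 661.1283 Wh
DOD = E_used / E_total * 100 = 661.1283 / 2359.1 * 100
DOD = 28.0246 %

28.0246 %


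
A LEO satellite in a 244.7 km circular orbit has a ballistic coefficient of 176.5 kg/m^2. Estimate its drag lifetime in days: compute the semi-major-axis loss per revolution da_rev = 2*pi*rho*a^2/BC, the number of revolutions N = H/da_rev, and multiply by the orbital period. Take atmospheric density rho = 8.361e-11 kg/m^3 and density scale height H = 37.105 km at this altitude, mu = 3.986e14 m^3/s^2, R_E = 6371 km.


a = R_E + alt = 6615.7000 km = 6.6157e+06 m
da_rev = 2*pi*rho*a^2/BC = 2*pi*8.361e-11*(6.6157e+06)^2/176.5 = 130.270173 m per revolution
N = H/da_rev = 37105.0000 m / 130.270173 m = 284.8311 revolutions
P = 2*pi*sqrt(a^3/mu) = 5355.1905 s
lifetime = N*P = 284.8311 * 5355.1905 = 1.5253249e+06 s = 17.6542 days

17.6542 days


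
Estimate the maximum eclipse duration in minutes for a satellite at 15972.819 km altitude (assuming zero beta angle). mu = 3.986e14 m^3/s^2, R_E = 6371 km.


r = 22343.8190 km
T = 553.9825 min
Eclipse fraction = arcsin(R_E/r)/pi = arcsin(6371.0000/22343.8190)/pi
= arcsin(0.2851348)/pi = 0.09203836
Eclipse duration = 0.09203836 * 553.9825 = 50.9876 min

50.9876 minutes


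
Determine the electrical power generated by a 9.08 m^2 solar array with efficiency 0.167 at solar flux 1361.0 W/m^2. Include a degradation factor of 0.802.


P = area * eta * S * degradation
P = 9.08 * 0.167 * 1361.0 * 0.802
P = 1655.1403 W

1655.1403 W


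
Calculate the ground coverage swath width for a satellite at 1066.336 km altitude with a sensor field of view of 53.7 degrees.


FOV = 53.7 deg = 0.9372418 rad
swath = 2 * alt * tan(FOV/2) = 2 * 1066.336 * tan(0.4686209)
swath = 2 * 1066.336 * 0.5062322
swath = 1079.6272 km

1079.6272 km


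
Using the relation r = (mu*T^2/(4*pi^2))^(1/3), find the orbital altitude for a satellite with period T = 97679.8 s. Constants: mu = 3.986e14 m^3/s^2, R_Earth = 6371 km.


T = 97679.8 s
r = (mu*T^2/(4*pi^2))^(1/3) = (3.986e14 * 97679.8^2 / (4*pi^2))^(1/3)
r = 4.5841874e+07 m = 45841.8737 km
alt = r - R_E = 45841.8737 - 6371 = 39470.8737 km

39470.8737 km


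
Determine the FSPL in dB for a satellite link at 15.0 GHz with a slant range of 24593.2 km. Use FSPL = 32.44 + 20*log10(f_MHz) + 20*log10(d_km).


f = 15.0 GHz = 15000.0000 MHz
d = 24593.2 km
FSPL = 32.44 + 20*log10(15000.0000) + 20*log10(24593.2)
FSPL = 32.44 + 83.5218 + 87.8163
FSPL = 203.7781 dB

203.7781 dB


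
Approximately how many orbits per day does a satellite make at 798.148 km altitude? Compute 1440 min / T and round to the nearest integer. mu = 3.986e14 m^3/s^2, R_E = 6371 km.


r = 7.169148e+06 m
T = 2*pi*sqrt(r^3/mu) = 6041.0515 s = 100.6842 min
revs/day = 1440 / 100.6842 = 14.3021
Rounded: 14 revolutions per day

14 revolutions per day


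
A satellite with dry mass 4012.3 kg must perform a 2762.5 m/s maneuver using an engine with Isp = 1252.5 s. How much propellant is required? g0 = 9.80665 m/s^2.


ve = Isp * g0 = 1252.5 * 9.80665 = 12282.829125 m/s
mass ratio = exp(dv/ve) = exp(2762.5/12282.829125) = 1.25220684
m_prop = m_dry * (mr - 1) = 4012.3 * (1.25220684 - 1)
m_prop = 1011.9295 kg

1011.9295 kg


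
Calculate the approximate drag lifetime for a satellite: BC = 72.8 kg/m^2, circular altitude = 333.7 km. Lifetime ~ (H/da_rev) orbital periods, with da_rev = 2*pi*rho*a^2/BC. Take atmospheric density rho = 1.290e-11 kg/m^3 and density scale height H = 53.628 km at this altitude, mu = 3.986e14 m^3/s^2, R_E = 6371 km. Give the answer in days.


a = R_E + alt = 6704.7000 km = 6.7047e+06 m
da_rev = 2*pi*rho*a^2/BC = 2*pi*1.290e-11*(6.7047e+06)^2/72.8 = 50.049172 m per revolution
N = H/da_rev = 53628.0000 m / 50.049172 m = 1071.5062 revolutions
P = 2*pi*sqrt(a^3/mu) = 5463.6170 s
lifetime = N*P = 1071.5062 * 5463.6170 = 5.8542996e+06 s = 67.7581 days

67.7581 days


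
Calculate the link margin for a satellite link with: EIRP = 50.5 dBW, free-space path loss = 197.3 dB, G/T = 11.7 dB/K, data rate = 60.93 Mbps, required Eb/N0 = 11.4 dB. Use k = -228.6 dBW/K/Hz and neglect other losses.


C/N0 = EIRP - FSPL + G/T - k = 50.5 - 197.3 + 11.7 - (-228.6)
C/N0 = 93.5000 dB-Hz
R_b = 60.93 Mbps = 6.093e+07 bps -> 10*log10(R_b) = 77.8483 dB-Hz
Eb/N0 = C/N0 - 10*log10(R_b) = 93.5000 - 77.8483 = 15.6517 dB
Margin = Eb/N0 - Eb/N0_req = 15.6517 - 11.4 = 4.2517 dB (link closes)

4.2517 dB


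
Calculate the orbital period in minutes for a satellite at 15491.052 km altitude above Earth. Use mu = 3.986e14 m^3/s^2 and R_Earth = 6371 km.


r = 21862.0520 km = 2.1862052e+07 m
T = 2*pi*sqrt(r^3/mu) = 2*pi*sqrt(1.0448953e+22 / 3.986e14)
T = 32169.7441 s = 536.1624 min

536.1624 minutes


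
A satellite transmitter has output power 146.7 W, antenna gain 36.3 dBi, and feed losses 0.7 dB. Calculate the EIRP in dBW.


Pt = 146.7 W = 21.6643 dBW
EIRP = Pt_dBW + Gt - losses = 21.6643 + 36.3 - 0.7 = 57.2643 dBW

57.2643 dBW


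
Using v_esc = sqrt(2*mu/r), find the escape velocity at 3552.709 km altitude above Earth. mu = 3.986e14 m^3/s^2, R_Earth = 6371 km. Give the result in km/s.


r = 6371.0 + 3552.709 = 9923.7090 km = 9.923709e+06 m
v_esc = sqrt(2*mu/r) = sqrt(2*3.986e14 / 9.923709e+06)
v_esc = 8962.8605 m/s = 8.9629 km/s

8.9629 km/s


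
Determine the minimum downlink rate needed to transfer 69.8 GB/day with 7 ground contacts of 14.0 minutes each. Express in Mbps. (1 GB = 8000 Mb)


total contact time = 7 * 14.0 * 60 = 5880.0000 s
data = 69.8 GB = 558400.0000 Mb
rate = 558400.0000 / 5880.0000 = 94.9660 Mbps

94.9660 Mbps


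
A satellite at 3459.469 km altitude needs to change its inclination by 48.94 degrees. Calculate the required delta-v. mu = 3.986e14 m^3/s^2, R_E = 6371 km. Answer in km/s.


r = 9830.4690 km = 9.830469e+06 m
V = sqrt(mu/r) = 6367.6844 m/s
di = 48.94 deg = 0.8541641 rad
dV = 2*V*sin(di/2) = 2*6367.6844*sin(0.4270821)
dV = 5275.2028 m/s = 5.2752 km/s

5.2752 km/s


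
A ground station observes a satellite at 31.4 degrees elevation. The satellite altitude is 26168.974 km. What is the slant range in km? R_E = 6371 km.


h = 26168.974 km, el = 31.4 deg
d = -R_E*sin(el) + sqrt((R_E*sin(el))^2 + 2*R_E*h + h^2)
d = -6371.0000*sin(0.5480334) + sqrt((6371.0000*0.5210096)^2 + 2*6371.0000*26168.974 + 26168.974^2)
d = 28763.0161 km

28763.0161 km


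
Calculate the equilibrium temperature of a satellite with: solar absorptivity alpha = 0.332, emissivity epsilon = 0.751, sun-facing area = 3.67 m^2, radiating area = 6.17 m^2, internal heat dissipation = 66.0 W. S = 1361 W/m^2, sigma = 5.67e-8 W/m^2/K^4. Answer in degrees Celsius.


Numerator = alpha*S*A_sun + Q_int = 0.332*1361*3.67 + 66.0 = 1724.2968 W
Denominator = eps*sigma*A_rad = 0.751*5.67e-8*6.17 = 2.6272909e-07 W/K^4
T^4 = 6.5630222e+09 K^4
T = 284.6269 K = 11.4769 C

11.4769 degrees Celsius


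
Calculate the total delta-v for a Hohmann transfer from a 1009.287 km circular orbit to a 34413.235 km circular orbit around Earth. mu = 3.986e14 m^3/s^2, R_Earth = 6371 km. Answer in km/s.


r1 = 7380.2870 km = 7.380287e+06 m
r2 = 40784.2350 km = 4.0784235e+07 m
dv1 = sqrt(mu/r1)*(sqrt(2*r2/(r1+r2)) - 1) = 2214.7156 m/s
dv2 = sqrt(mu/r2)*(1 - sqrt(2*r1/(r1+r2))) = 1395.5863 m/s
total dv = |dv1| + |dv2| = 2214.7156 + 1395.5863 = 3610.3019 m/s = 3.6103 km/s

3.6103 km/s


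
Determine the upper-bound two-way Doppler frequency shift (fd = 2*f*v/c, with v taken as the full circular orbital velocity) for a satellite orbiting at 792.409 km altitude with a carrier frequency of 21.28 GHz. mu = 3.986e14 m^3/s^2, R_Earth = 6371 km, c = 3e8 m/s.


r = 7.163409e+06 m
v = sqrt(mu/r) = 7459.4838 m/s (worst-case radial velocity)
f = 21.28 GHz = 2.128e+10 Hz
fd = 2*f*v/c = 2*2.128e+10*7459.4838/3.0e+08
fd = 1.0582521e+06 Hz

1.0583e+06 Hz


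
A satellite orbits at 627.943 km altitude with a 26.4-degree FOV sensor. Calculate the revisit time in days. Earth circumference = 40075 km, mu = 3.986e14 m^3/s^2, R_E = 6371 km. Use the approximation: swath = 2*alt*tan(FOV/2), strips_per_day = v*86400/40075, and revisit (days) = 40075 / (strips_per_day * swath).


swath = 2*627.943*tan(0.2303835) = 294.5654 km
v = sqrt(mu/r) = 7546.6189 m/s = 7.5466 km/s
strips/day = v*86400/40075 = 7.5466*86400/40075 = 16.2702
coverage/day = strips * swath = 16.2702 * 294.5654 = 4792.6351 km
revisit = 40075 / 4792.6351 = 8.3618 days

8.3618 days


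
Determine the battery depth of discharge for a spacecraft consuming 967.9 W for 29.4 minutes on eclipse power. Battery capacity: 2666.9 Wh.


E_used = P * t / 60 = 967.9 * 29.4 / 60 = 474.2710 Wh
DOD = E_used / E_total * 100 = 474.2710 / 2666.9 * 100
DOD = 17.7836 %

17.7836 %


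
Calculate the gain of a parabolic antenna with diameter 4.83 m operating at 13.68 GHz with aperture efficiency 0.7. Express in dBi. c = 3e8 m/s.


lambda = c/f = 3e8 / 1.368e+10 = 0.02192982 m
G = eta*(pi*D/lambda)^2 = 0.7*(pi*4.83/0.02192982)^2
G = 335136.5019 (linear)
G = 10*log10(335136.5019) = 55.2522 dBi

55.2522 dBi


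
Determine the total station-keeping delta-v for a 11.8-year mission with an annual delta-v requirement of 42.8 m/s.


dV = rate * years = 42.8 * 11.8
dV = 505.0400 m/s

505.0400 m/s


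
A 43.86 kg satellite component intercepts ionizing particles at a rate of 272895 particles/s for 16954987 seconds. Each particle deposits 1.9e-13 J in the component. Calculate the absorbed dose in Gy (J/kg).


Total energy deposited = rate * time * E_per
  = 272895 * 16954987 * 1.9e-13 = 0.8791169 J
Dose = E_total / mass = 0.8791169 / 43.86
Dose = 0.02004371 Gy

0.0200 Gy


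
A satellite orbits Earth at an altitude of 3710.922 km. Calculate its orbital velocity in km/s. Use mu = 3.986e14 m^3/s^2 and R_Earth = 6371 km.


r = R_E + alt = 6371.0 + 3710.922 = 10081.9220 km = 1.0081922e+07 m
v = sqrt(mu/r) = sqrt(3.986e14 / 1.0081922e+07) = 6287.7748 m/s = 6.2878 km/s

6.2878 km/s


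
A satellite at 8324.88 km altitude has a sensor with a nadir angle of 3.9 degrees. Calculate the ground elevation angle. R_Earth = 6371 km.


r = R_E + alt = 14695.8800 km
Law of sines in the satellite / Earth-center / ground-point triangle:
  sin(nadir)/R_E = sin(90 + el)/r  =>  cos(el) = (r/R_E)*sin(nadir)
cos(el) = (14695.8800 / 6371.0000) * sin(3.9 deg) = 0.1568897
el = arccos(0.1568897) = 80.9736 deg
(Earth-central angle = 90 - nadir - el = 5.1264 deg)

80.9736 degrees


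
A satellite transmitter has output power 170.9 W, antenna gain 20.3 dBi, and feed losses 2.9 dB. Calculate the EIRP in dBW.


Pt = 170.9 W = 22.3274 dBW
EIRP = Pt_dBW + Gt - losses = 22.3274 + 20.3 - 2.9 = 39.7274 dBW

39.7274 dBW


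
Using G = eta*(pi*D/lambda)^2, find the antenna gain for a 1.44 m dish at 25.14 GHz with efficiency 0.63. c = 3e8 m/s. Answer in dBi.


lambda = c/f = 3e8 / 2.514e+10 = 0.01193317 m
G = eta*(pi*D/lambda)^2 = 0.63*(pi*1.44/0.01193317)^2
G = 90542.6740 (linear)
G = 10*log10(90542.6740) = 49.5685 dBi

49.5685 dBi


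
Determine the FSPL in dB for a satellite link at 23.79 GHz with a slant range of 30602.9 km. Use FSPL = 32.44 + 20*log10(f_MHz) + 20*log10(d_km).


f = 23.79 GHz = 23790.0000 MHz
d = 30602.9 km
FSPL = 32.44 + 20*log10(23790.0000) + 20*log10(30602.9)
FSPL = 32.44 + 87.5279 + 89.7153
FSPL = 209.6831 dB

209.6831 dB


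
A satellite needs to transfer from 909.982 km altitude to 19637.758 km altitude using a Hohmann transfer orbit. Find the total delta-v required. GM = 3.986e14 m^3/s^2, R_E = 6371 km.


r1 = 7280.9820 km = 7.280982e+06 m
r2 = 26008.7580 km = 2.6008758e+07 m
dv1 = sqrt(mu/r1)*(sqrt(2*r2/(r1+r2)) - 1) = 1849.9570 m/s
dv2 = sqrt(mu/r2)*(1 - sqrt(2*r1/(r1+r2))) = 1325.6052 m/s
total dv = |dv1| + |dv2| = 1849.9570 + 1325.6052 = 3175.5621 m/s = 3.1756 km/s

3.1756 km/s


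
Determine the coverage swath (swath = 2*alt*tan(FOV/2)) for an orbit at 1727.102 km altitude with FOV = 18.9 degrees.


FOV = 18.9 deg = 0.3298672 rad
swath = 2 * alt * tan(FOV/2) = 2 * 1727.102 * tan(0.1649336)
swath = 2 * 1727.102 * 0.1664456
swath = 574.9372 km

574.9372 km


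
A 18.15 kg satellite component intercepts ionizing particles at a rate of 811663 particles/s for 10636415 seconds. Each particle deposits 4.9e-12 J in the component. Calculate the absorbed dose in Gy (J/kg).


Total energy deposited = rate * time * E_per
  = 811663 * 10636415 * 4.9e-12 = 42.3026 J
Dose = E_total / mass = 42.3026 / 18.15
Dose = 2.3307 Gy

2.3307 Gy


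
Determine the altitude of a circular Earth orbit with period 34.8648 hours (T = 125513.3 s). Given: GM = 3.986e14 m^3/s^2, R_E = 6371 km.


T = 125513.3 s
r = (mu*T^2/(4*pi^2))^(1/3) = (3.986e14 * 125513.3^2 / (4*pi^2))^(1/3)
r = 5.4181666e+07 m = 54181.6656 km
alt = r - R_E = 54181.6656 - 6371 = 47810.6656 km

47810.6656 km


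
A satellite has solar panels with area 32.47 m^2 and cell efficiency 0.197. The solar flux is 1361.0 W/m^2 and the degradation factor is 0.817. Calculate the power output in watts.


P = area * eta * S * degradation
P = 32.47 * 0.197 * 1361.0 * 0.817
P = 7112.6051 W

7112.6051 W


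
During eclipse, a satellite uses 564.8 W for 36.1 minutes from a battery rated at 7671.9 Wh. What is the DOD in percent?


E_used = P * t / 60 = 564.8 * 36.1 / 60 = 339.8213 Wh
DOD = E_used / E_total * 100 = 339.8213 / 7671.9 * 100
DOD = 4.4294 %

4.4294 %


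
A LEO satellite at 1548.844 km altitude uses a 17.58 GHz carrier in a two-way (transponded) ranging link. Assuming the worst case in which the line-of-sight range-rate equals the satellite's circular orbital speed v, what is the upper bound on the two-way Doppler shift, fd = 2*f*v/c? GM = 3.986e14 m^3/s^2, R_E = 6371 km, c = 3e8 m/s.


r = 7.919844e+06 m
v = sqrt(mu/r) = 7094.3128 m/s (worst-case radial velocity)
f = 17.58 GHz = 1.758e+10 Hz
fd = 2*f*v/c = 2*1.758e+10*7094.3128/3.0e+08
fd = 831453.4606 Hz

831453.4606 Hz


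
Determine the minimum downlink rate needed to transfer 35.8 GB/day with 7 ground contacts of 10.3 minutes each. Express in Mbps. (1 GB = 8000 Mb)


total contact time = 7 * 10.3 * 60 = 4326.0000 s
data = 35.8 GB = 286400.0000 Mb
rate = 286400.0000 / 4326.0000 = 66.2043 Mbps

66.2043 Mbps
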